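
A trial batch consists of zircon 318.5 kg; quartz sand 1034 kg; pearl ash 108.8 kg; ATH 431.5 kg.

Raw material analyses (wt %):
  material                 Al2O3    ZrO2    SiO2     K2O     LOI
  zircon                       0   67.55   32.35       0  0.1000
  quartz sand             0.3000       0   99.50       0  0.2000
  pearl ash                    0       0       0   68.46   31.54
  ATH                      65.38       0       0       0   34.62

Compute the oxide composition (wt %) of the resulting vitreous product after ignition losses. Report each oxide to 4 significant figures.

In-progress results are displayed with 4-significant-digit rounding within the worked lines — each numeric step holds exact precision through the solve; each reported number is rounded exactly once. The derived quantities are re-derived from the batch weights per 1707 kg of glass in exact precision (the four compositions, yield, LOI, glass mass, the totals), as they appear in problem or answer.
Oxide-by-oxide delivered mass:
  Al2O3: 1034·0.003000 + 431.5·0.6538 = 285.2 kg
  ZrO2: 318.5·0.6755 = 215.1 kg
  SiO2: 318.5·0.3235 + 1034·0.9950 = 1132 kg
  K2O: 108.8·0.6846 = 74.48 kg
LOI: 318.5·0.001000 + 1034·0.002000 + 108.8·0.3154 + 431.5·0.3462 = 186.1 kg
Glass = total batch minus LOI = 1893 − 186.1 = 1707 kg (matching Σ of the oxides)
wt % = 100 × oxide mass / glass mass

Glass mass = 1707 kg (batch 1893 − LOI 186.1).
Composition: Al2O3 16.71%, ZrO2 12.61%, SiO2 66.32%, K2O 4.364%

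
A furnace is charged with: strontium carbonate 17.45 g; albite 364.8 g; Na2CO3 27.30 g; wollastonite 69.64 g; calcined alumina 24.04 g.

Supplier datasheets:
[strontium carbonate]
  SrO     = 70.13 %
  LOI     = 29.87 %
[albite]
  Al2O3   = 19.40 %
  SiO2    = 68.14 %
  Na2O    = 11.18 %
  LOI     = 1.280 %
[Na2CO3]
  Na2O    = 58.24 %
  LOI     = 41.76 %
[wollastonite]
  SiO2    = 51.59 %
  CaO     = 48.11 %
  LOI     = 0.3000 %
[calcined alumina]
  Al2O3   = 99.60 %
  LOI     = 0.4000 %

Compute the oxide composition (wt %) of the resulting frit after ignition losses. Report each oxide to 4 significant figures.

Glass mass = 481.6 g (batch 503.2 − LOI 21.59).
Composition: Al2O3 19.67%, SiO2 59.07%, SrO 2.541%, CaO 6.956%, Na2O 11.77%

Rounding to four significant digits extends to each intermediate as printed. The working math holds exact precision through every step — each reported number is rounded just once; derived quantities are re-derived at full precision (totals, glass mass, the five compositions, ignition loss, the yield) from the weighed amounts per 481.6 g of glass as set out in question or answer.
What the batch supplies per oxide:
  Al2O3: 364.8·0.1940 + 24.04·0.9960 = 94.72 g
  SiO2: 364.8·0.6814 + 69.64·0.5159 = 284.5 g
  SrO: 17.45·0.7013 = 12.24 g
  CaO: 69.64·0.4811 = 33.50 g
  Na2O: 364.8·0.1118 + 27.30·0.5824 = 56.68 g
LOI: 17.45·0.2987 + 364.8·0.01280 + 27.30·0.4176 + 69.64·0.003000 + 24.04·0.004000 = 21.59 g
The glass mass, total less LOI, = 503.2 − 21.59 = 481.6 g (= the summed oxide contributions)
percent by weight: oxide/glass ×100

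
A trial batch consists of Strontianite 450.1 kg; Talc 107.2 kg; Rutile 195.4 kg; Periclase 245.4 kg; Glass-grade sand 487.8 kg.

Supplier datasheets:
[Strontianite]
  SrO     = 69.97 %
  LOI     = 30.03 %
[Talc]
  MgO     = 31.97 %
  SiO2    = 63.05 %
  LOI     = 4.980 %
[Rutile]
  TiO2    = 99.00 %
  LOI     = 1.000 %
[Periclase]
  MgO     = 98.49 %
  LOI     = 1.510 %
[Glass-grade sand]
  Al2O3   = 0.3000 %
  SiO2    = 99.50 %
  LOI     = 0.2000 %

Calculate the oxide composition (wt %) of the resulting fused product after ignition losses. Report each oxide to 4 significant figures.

All internal work runs at full precision in every operation; mid-chain values appear, rounded to 4 significant digits, across the worked steps; every reported number is rounded only once — derived quantities (net glass mass, yield, LOI, the five compositions, the totals) are computed from the weighed amounts for 1339 kg of glass at exact precision as quoted within the question or the answer.
Oxide-by-oxide delivered mass:
  Al2O3: 487.8·0.003000 = 1.463 kg
  MgO: 107.2·0.3197 + 245.4·0.9849 = 276.0 kg
  SrO: 450.1·0.6997 = 314.9 kg
  SiO2: 107.2·0.6305 + 487.8·0.9950 = 553.0 kg
  TiO2: 195.4·0.9900 = 193.4 kg
LOI: 450.1·0.3003 + 107.2·0.04980 + 195.4·0.01000 + 245.4·0.01510 + 487.8·0.002000 = 147.1 kg
The glass mass, total less LOI, = 1486 − 147.1 = 1339 kg (equal to the oxide-mass sum)
wt %: oxide over glass, times 100

Glass mass = 1339 kg (batch 1486 − LOI 147.1).
Composition: Al2O3 0.1093%, MgO 20.61%, SrO 23.52%, SiO2 41.30%, TiO2 14.45%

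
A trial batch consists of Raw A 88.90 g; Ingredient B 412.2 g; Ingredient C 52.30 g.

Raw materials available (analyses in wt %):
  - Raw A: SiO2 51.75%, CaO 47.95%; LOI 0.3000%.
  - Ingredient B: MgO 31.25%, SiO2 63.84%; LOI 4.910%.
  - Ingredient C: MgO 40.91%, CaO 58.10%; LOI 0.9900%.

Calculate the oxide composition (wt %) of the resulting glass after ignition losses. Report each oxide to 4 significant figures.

Glass mass = 532.4 g (batch 553.4 − LOI 21.02).
Composition: MgO 28.21%, SiO2 58.07%, CaO 13.71%

Mid-chain values are displayed (rounded to four significant digits) alongside each step. All arithmetic carries full float precision through the solve; exactly one rounding is applied to every reported value. Derived quantities are computed in exact precision (the yield, totals, glass mass, ignition loss, three oxide percentages) from the batch weights for 532.4 g of glass, as set out in either problem or answer.
What the batch supplies per oxide:
  MgO: 412.2·0.3125 + 52.30·0.4091 = 150.2 g
  SiO2: 88.90·0.5175 + 412.2·0.6384 = 309.2 g
  CaO: 88.90·0.4795 + 52.30·0.5810 = 73.01 g
LOI: 88.90·0.003000 + 412.2·0.04910 + 52.30·0.009900 = 21.02 g
Resulting glass, batch − LOI: 553.4 − 21.02 = 532.4 g (equal to the oxide-mass sum)
percent share: oxide ÷ glass, ×100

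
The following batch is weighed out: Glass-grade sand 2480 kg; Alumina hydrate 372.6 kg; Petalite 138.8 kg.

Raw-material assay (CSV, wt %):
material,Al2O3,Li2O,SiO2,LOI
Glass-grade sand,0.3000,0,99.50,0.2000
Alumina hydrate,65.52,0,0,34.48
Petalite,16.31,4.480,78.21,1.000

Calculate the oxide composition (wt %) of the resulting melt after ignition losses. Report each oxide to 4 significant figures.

Every computation runs at full float precision from first step to last; in-progress results are shown with 4-significant-digit rounding within the worked lines; a single rounding finalizes every reported figure; the derived quantities are rebuilt at full float precision (the yield, totals, ignition loss, glass mass, three oxide percentages) starting from the weights at 2857 kg of glass exactly as printed in the question or the answer.
Per-oxide mass from batch:
  Al2O3: 2480·0.003000 + 372.6·0.6552 + 138.8·0.1631 = 274.2 kg
  Li2O: 138.8·0.04480 = 6.218 kg
  SiO2: 2480·0.9950 + 138.8·0.7821 = 2576 kg
LOI: 2480·0.002000 + 372.6·0.3448 + 138.8·0.01000 = 134.8 kg
batch − LOI leaves glass = 2991 − 134.8 = 2857 kg (the oxide masses sum to this)
each wt % is 100 × oxide ÷ glass

Glass mass = 2857 kg (batch 2991 − LOI 134.8).
Composition: Al2O3 9.599%, Li2O 0.2177%, SiO2 90.18%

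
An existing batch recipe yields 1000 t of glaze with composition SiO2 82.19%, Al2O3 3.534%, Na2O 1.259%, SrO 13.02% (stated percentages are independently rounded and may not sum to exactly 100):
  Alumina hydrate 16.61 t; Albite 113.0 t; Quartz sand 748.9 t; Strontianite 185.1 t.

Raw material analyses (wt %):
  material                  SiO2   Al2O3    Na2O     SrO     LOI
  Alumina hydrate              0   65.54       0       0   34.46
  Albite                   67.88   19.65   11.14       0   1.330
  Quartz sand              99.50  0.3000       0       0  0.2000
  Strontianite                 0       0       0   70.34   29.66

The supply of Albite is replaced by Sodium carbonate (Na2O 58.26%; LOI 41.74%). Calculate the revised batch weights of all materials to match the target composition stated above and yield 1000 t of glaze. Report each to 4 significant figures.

All arithmetic carries exact precision all the way through; in-progress results are shown rounded to four significant digits alongside each step; every reported number is rounded a single time. The derived quantities (ignition loss, four oxide percentages, net glass mass, yield, the totals) are computed from the weighed amounts at 1000 t of glass in full float precision exactly as shown in the problem or answer text.
Per-oxide target masses for 1000 t glaze:
  SiO2: 82.19% × 1000 = 821.9 t
  Al2O3: 3.534% × 1000 = 35.34 t
  Na2O: 1.259% × 1000 = 12.59 t
  SrO: 13.02% × 1000 = 130.2 t
A balance pass over the oxides, with the batch weights as given, per the basis as stated (every target is met by its sum up to rounding of the answer):
  SiO2: 826.0·0.9950 = 821.9 t (target 821.9 t)
  Al2O3: 50.14·0.6554 + 826.0·0.003000 = 35.34 t (target 35.34 t)
  Na2O: 21.61·0.5826 = 12.59 t (target 12.59 t)
  SrO: 185.1·0.7034 = 130.2 t (target 130.2 t)
Glass-mass closure: total charge less LOI = 1000 t (summing oxide targets gives 1000 t; versus the stated basis of 1000 t — a pure rounding effect).
Adding the batch up: Σ batch = 1083 t; LOI removed, Σ of batch·LOI: 82.85 t; glass ÷ batch gives a yield of 92.35%.

Revised batch per 1000 t glaze:
  Alumina hydrate: 50.14 t
  Sodium carbonate: 21.61 t
  Quartz sand: 826.0 t
  Strontianite: 185.1 t
Total batch = 1083 t; LOI loss = 82.85 t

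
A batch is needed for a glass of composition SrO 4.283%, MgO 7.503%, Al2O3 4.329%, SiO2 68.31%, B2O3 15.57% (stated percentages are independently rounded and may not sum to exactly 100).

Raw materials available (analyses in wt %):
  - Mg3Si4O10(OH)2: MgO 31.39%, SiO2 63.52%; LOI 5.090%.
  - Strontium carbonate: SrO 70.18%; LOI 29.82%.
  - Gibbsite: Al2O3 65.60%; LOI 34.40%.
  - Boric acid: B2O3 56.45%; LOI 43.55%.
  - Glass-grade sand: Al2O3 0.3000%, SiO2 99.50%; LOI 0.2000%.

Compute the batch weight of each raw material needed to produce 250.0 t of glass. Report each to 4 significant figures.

Batch per 250.0 t glass:
  Mg3Si4O10(OH)2: 59.76 t
  Strontium carbonate: 15.26 t
  Gibbsite: 15.89 t
  Boric acid: 68.95 t
  Glass-grade sand: 133.5 t
Total batch = 293.4 t; LOI loss = 43.35 t; yield = 85.22%

In-progress results are printed rounded to four significant digits on the page — the working math maintains exact precision in every operation; every reported number carries a single rounding; the derived quantities (totals, yield, LOI, glass mass, the five compositions) are carried using the weight values per 250.0 t of glass in exact precision as quoted within the question or the answer.
The oxide mass targets at 250.0 t glass:
  SrO: 4.283% × 250.0 = 10.71 t
  MgO: 7.503% × 250.0 = 18.76 t
  Al2O3: 4.329% × 250.0 = 10.82 t
  SiO2: 68.31% × 250.0 = 170.8 t
  B2O3: 15.57% × 250.0 = 38.92 t
Sums-versus-targets review with the batch weights as given, relative to the basis at hand (delivered sums recover each target inside rounding margins):
  SrO: 15.26·0.7018 = 10.71 t (target 10.71 t)
  MgO: 59.76·0.3139 = 18.76 t (target 18.76 t)
  Al2O3: 15.89·0.6560 + 133.5·0.003000 = 10.82 t (target 10.82 t)
  SiO2: 59.76·0.6352 + 133.5·0.9950 = 170.8 t (target 170.8 t)
  B2O3: 68.95·0.5645 = 38.92 t (target 38.92 t)
Auditing the glass mass value: batch total minus LOI = 250.0 t (per-oxide target masses sum to 250.0 t; stated basis 250.0 t — a pure rounding effect).
Summing the batch: Σ batch = 293.4 t; ignition loss, Σ(batch × LOI) = 43.35 t; as yield: glass ÷ batch → 85.22%.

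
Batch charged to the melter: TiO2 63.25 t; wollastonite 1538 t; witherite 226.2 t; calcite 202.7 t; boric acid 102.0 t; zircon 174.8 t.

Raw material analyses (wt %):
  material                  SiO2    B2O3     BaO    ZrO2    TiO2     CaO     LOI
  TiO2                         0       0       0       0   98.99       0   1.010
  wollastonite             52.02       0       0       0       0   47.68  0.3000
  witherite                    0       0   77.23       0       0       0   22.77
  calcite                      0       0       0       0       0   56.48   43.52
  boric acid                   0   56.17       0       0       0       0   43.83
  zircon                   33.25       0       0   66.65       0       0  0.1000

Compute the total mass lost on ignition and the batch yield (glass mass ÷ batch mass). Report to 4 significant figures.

LOI loss = 189.9 t; glass = 2117 t; yield = 91.77%

In-progress results are printed (rounded to four significant digits) in the working. All internal work runs at full float precision through every step — a single rounding finalizes each reported figure — derived quantities (the yield, LOI, glass mass, six oxide percentages, the totals) are computed at full precision from the weighed amounts for 2117 t of glass, precisely as stated by the question or the answer.
Ignition loss by material:
  TiO2: 63.25 × 0.01010 = 0.6388 t
  wollastonite: 1538 × 0.003000 = 4.614 t
  witherite: 226.2 × 0.2277 = 51.51 t
  calcite: 202.7 × 0.4352 = 88.22 t
  boric acid: 102.0 × 0.4383 = 44.71 t
  zircon: 174.8 × 0.001000 = 0.1748 t
Total LOI = 189.9 t
Glass = batch − LOI = 2307 − 189.9 = 2117 t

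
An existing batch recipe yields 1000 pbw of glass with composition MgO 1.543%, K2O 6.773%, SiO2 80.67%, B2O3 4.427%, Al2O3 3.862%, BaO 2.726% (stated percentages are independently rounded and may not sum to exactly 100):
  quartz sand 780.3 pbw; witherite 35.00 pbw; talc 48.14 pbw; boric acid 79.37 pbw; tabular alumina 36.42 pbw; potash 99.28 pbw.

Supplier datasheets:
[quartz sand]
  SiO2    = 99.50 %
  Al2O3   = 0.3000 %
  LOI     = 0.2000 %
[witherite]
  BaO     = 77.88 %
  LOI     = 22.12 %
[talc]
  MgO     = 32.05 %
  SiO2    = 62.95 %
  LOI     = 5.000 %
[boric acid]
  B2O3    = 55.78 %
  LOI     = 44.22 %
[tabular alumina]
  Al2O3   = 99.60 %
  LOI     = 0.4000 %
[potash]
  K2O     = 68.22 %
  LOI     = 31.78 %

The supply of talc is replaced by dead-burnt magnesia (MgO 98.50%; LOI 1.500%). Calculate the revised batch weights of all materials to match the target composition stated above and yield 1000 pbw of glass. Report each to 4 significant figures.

Working values are shown (rounded to four significant figures) at each printed step — the whole derivation runs at full float precision from first step to last. Every reported result is rounded a single time; the derived quantities (the totals, the yield, the six compositions, LOI, net glass mass) are rebuilt starting from the weights per 1000 pbw of glass at full float precision as written in the question or the answer.
Oxide mass targets, per 1000 pbw glass:
  MgO: 1.543% × 1000 = 15.43 pbw
  K2O: 6.773% × 1000 = 67.73 pbw
  SiO2: 80.67% × 1000 = 806.7 pbw
  B2O3: 4.427% × 1000 = 44.27 pbw
  Al2O3: 3.862% × 1000 = 38.62 pbw
  BaO: 2.726% × 1000 = 27.26 pbw
Mass-balance tally per oxide applying the batch weights above, on the stated basis (summed amounts equal target values inside rounding margins):
  MgO: 15.66·0.9850 = 15.43 pbw (target 15.43 pbw)
  K2O: 99.28·0.6822 = 67.73 pbw (target 67.73 pbw)
  SiO2: 810.8·0.9950 = 806.7 pbw (target 806.7 pbw)
  B2O3: 79.37·0.5578 = 44.27 pbw (target 44.27 pbw)
  Al2O3: 810.8·0.003000 + 36.33·0.9960 = 38.62 pbw (target 38.62 pbw)
  BaO: 35.00·0.7788 = 27.26 pbw (target 27.26 pbw)
The glass-mass cross-check: total batch − LOI = 1000 pbw (the Σ of target masses is 1000 pbw; the stated basis being 1000 pbw — gaps are rounding artifacts).
Total batch = Σ batch = 1076 pbw; loss to ignition Σ batch·LOI = 76.39 pbw; as yield: glass ÷ batch → 92.90%.

Revised batch per 1000 pbw glass:
  quartz sand: 810.8 pbw
  witherite: 35.00 pbw
  dead-burnt magnesia: 15.66 pbw
  boric acid: 79.37 pbw
  tabular alumina: 36.33 pbw
  potash: 99.28 pbw
Total batch = 1076 pbw; LOI loss = 76.39 pbw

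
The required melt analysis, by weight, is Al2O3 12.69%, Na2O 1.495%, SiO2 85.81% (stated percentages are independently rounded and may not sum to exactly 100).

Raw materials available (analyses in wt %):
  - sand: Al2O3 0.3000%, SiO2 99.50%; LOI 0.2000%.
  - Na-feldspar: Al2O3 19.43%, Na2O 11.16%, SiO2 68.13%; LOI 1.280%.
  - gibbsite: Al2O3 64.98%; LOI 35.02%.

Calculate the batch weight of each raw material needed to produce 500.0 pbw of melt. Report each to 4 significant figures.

Batch per 500.0 pbw melt:
  sand: 385.3 pbw
  Na-feldspar: 66.98 pbw
  gibbsite: 75.84 pbw
Total batch = 528.1 pbw; LOI loss = 28.19 pbw; yield = 94.66%

The intermediate values are displayed (rounded to four significant figures) within the worked lines. The whole derivation keeps exact precision at all times; every reported number undergoes a single rounding — derived quantities, which include glass mass, totals, LOI, three oxide percentages, yield, are rebuilt in full precision, as set out in question or answer, using the weight values at 500.0 pbw of glass.
Target oxide masses per 500.0 pbw melt:
  Al2O3: 12.69% × 500.0 = 63.45 pbw
  Na2O: 1.495% × 500.0 = 7.475 pbw
  SiO2: 85.81% × 500.0 = 429.0 pbw
Balance tally, oxide-wise, with the batch weights as given, versus the basis set out (each sum matches its target mass up to rounding of the answer):
  Al2O3: 385.3·0.003000 + 66.98·0.1943 + 75.84·0.6498 = 63.45 pbw (target 63.45 pbw)
  Na2O: 66.98·0.1116 = 7.475 pbw (target 7.475 pbw)
  SiO2: 385.3·0.9950 + 66.98·0.6813 = 429.0 pbw (target 429.0 pbw)
Glass-mass bookkeeping: total charge less LOI = 499.9 pbw (the targets, summed, come to 500.0 pbw; stated basis 500.0 pbw — deltas are rounding alone).
Whole-batch sum: Σ batch = 528.1 pbw; LOI removed, Σ of batch·LOI: 28.19 pbw; the yield ratio, glass ÷ batch: 94.66%.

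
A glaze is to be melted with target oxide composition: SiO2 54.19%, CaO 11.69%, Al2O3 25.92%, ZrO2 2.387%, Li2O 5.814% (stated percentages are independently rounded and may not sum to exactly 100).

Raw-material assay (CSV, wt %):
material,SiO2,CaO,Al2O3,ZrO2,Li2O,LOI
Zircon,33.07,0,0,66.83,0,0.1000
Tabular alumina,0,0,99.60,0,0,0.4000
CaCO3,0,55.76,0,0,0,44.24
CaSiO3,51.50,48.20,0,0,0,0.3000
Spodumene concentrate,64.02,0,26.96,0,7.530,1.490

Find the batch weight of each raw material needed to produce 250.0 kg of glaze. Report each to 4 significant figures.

The intermediate values are printed, rounded to 4 significant digits, across the worked steps; full precision is held in every operation — a single rounding completes each reported value. All derived quantities are computed in full float precision (yield, LOI, net glass mass, totals, the five compositions) using the weight values per 250.0 kg of glass, as set out in the problem or the answer.
Target oxide masses per 250.0 kg glaze:
  SiO2: 54.19% × 250.0 = 135.5 kg
  CaO: 11.69% × 250.0 = 29.22 kg
  Al2O3: 25.92% × 250.0 = 64.80 kg
  ZrO2: 2.387% × 250.0 = 5.968 kg
  Li2O: 5.814% × 250.0 = 14.54 kg
Checking each oxide sum from the weights as reported, for the quoted basis mass (sum by sum, the targets are met once rounding is allowed for):
  SiO2: 8.929·0.3307 + 17.37·0.5150 + 193.0·0.6402 = 135.5 kg (target 135.5 kg)
  CaO: 37.40·0.5576 + 17.37·0.4820 = 29.23 kg (target 29.22 kg)
  Al2O3: 12.81·0.9960 + 193.0·0.2696 = 64.79 kg (target 64.80 kg)
  ZrO2: 8.929·0.6683 = 5.967 kg (target 5.968 kg)
  Li2O: 193.0·0.07530 = 14.53 kg (target 14.54 kg)
Glass mass check: batch Σ − ignition loss = 250.0 kg (oxide target masses add up to 250.0 kg; the stated basis being 250.0 kg — differing by rounding only).
Batch grand total — Σ batch = 269.5 kg; ignition loss, Σ(batch × LOI) = 19.53 kg; the yield ratio, glass ÷ batch: 92.75%.

Batch per 250.0 kg glaze:
  Zircon: 8.929 kg
  Tabular alumina: 12.81 kg
  CaCO3: 37.40 kg
  CaSiO3: 17.37 kg
  Spodumene concentrate: 193.0 kg
Total batch = 269.5 kg; LOI loss = 19.53 kg; yield = 92.75%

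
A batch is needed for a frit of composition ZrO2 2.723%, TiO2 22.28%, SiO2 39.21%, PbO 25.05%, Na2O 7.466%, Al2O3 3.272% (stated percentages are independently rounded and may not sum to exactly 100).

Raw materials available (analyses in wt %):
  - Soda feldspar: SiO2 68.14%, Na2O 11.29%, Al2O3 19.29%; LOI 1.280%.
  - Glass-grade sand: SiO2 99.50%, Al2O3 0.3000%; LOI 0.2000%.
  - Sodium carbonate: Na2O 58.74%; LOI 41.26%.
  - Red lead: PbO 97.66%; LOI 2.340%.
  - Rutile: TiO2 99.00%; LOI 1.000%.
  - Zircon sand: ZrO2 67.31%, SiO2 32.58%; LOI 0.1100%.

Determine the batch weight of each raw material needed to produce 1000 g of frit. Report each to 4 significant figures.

Batch per 1000 g frit:
  Soda feldspar: 165.5 g
  Glass-grade sand: 267.5 g
  Sodium carbonate: 95.30 g
  Red lead: 256.5 g
  Rutile: 225.1 g
  Zircon sand: 40.45 g
Total batch = 1050 g; LOI loss = 50.27 g; yield = 95.21%

In-progress results appear, rounded to 4 significant digits, as written. Every computation holds full float precision throughout — each reported figure is rounded once only. All derived quantities, which include yield, totals, six oxide percentages, glass mass, LOI, are carried in full precision, as written in question or answer, starting from the weights per 1000 g of glass.
Oxide-by-oxide targets in 1000 g frit:
  ZrO2: 2.723% × 1000 = 27.23 g
  TiO2: 22.28% × 1000 = 222.8 g
  SiO2: 39.21% × 1000 = 392.1 g
  PbO: 25.05% × 1000 = 250.5 g
  Na2O: 7.466% × 1000 = 74.66 g
  Al2O3: 3.272% × 1000 = 32.72 g
Verifying the oxide balance working from each reported weight, at the basis given (sums match the target masses up to rounding of the answer):
  ZrO2: 40.45·0.6731 = 27.23 g (target 27.23 g)
  TiO2: 225.1·0.9900 = 222.8 g (target 222.8 g)
  SiO2: 165.5·0.6814 + 267.5·0.9950 + 40.45·0.3258 = 392.1 g (target 392.1 g)
  PbO: 256.5·0.9766 = 250.5 g (target 250.5 g)
  Na2O: 165.5·0.1129 + 95.30·0.5874 = 74.66 g (target 74.66 g)
  Al2O3: 165.5·0.1929 + 267.5·0.003000 = 32.73 g (target 32.72 g)
The glass-mass cross-check: total batch − LOI = 1000 g (targets for the oxides total 1000 g; with the basis standing at 1000 g — a pure rounding effect).
Batch grand total — Σ batch = 1050 g; the LOI term Σ batch·LOI equals 50.27 g; the yield ratio, glass ÷ batch: 95.21%.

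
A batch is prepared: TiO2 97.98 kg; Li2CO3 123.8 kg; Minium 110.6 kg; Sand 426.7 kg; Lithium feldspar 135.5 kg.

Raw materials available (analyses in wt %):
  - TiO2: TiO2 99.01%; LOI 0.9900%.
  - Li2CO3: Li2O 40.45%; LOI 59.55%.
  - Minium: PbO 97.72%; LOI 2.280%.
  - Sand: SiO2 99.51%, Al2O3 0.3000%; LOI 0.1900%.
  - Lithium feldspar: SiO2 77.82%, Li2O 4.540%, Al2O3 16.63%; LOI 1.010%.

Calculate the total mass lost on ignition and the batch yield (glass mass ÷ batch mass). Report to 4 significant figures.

Each numeric step holds full float precision all the way through — the intermediate values are printed, with 4-significant-digit rounding, within the worked lines; every reported number is rounded a single time. All derived quantities, which include yield, net glass mass, the totals, LOI, five oxide percentages, are computed in full float precision, as they appear in the problem or the answer, starting from the weights for 815.2 kg of glass.
Each material's LOI contribution:
  TiO2: 97.98 × 0.009900 = 0.9700 kg
  Li2CO3: 123.8 × 0.5955 = 73.72 kg
  Minium: 110.6 × 0.02280 = 2.522 kg
  Sand: 426.7 × 0.001900 = 0.8107 kg
  Lithium feldspar: 135.5 × 0.01010 = 1.369 kg
Total LOI = 79.39 kg
Glass = batch − LOI = 894.6 − 79.39 = 815.2 kg

LOI loss = 79.39 kg; glass = 815.2 kg; yield = 91.13%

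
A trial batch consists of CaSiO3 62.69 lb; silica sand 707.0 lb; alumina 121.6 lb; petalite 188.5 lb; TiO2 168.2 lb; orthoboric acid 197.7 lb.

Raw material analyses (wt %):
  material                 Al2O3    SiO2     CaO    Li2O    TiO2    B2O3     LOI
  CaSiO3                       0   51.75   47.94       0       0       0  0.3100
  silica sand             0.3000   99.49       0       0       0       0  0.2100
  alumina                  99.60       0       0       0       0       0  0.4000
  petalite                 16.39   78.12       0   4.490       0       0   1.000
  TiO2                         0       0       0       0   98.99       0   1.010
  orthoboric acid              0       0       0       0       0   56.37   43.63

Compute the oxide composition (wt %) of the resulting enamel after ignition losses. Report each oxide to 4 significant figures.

The whole derivation carries exact precision in every operation. In-progress results appear rounded off to 4 significant digits between the steps; every reported result undergoes a single rounding. Derived quantities, including net glass mass, the yield, totals, the six compositions, ignition loss, are re-derived from the batch weights on 1354 lb of glass in full float precision as given in either problem or answer.
Oxide masses out of the charge:
  Al2O3: 707.0·0.003000 + 121.6·0.9960 + 188.5·0.1639 = 154.1 lb
  SiO2: 62.69·0.5175 + 707.0·0.9949 + 188.5·0.7812 = 883.1 lb
  CaO: 62.69·0.4794 = 30.05 lb
  Li2O: 188.5·0.04490 = 8.464 lb
  TiO2: 168.2·0.9899 = 166.5 lb
  B2O3: 197.7·0.5637 = 111.4 lb
LOI: 62.69·0.003100 + 707.0·0.002100 + 121.6·0.004000 + 188.5·0.01000 + 168.2·0.01010 + 197.7·0.4363 = 92.01 lb
Net of LOI, the glass mass = 1446 − 92.01 = 1354 lb (= Σ oxide masses)
percent share: oxide ÷ glass, ×100

Glass mass = 1354 lb (batch 1446 − LOI 92.01).
Composition: Al2O3 11.39%, SiO2 65.24%, CaO 2.220%, Li2O 0.6252%, TiO2 12.30%, B2O3 8.233%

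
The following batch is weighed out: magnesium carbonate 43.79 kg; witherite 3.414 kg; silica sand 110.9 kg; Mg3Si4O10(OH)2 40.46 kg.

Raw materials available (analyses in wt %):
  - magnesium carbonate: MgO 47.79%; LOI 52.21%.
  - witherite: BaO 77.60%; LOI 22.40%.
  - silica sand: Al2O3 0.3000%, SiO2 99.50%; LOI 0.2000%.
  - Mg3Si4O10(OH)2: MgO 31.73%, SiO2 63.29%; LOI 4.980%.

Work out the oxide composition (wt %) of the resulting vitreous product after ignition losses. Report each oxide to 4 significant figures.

All arithmetic holds full precision throughout. Mid-chain values are shown, rounded to 4 significant digits, between the steps; every reported figure is rounded only once. Derived quantities, including four oxide percentages, the yield, totals, net glass mass, ignition loss, are re-derived using the weight values for 172.7 kg of glass at full float precision, as they appear in question or answer.
Oxide-by-oxide delivered mass:
  MgO: 43.79·0.4779 + 40.46·0.3173 = 33.77 kg
  BaO: 3.414·0.7760 = 2.649 kg
  Al2O3: 110.9·0.003000 = 0.3327 kg
  SiO2: 110.9·0.9950 + 40.46·0.6329 = 136.0 kg
LOI: 43.79·0.5221 + 3.414·0.2240 + 110.9·0.002000 + 40.46·0.04980 = 25.86 kg
batch − LOI leaves glass = 198.6 − 25.86 = 172.7 kg (matching Σ of the oxides)
each wt % is 100 × oxide ÷ glass

Glass mass = 172.7 kg (batch 198.6 − LOI 25.86).
Composition: MgO 19.55%, BaO 1.534%, Al2O3 0.1926%, SiO2 78.72%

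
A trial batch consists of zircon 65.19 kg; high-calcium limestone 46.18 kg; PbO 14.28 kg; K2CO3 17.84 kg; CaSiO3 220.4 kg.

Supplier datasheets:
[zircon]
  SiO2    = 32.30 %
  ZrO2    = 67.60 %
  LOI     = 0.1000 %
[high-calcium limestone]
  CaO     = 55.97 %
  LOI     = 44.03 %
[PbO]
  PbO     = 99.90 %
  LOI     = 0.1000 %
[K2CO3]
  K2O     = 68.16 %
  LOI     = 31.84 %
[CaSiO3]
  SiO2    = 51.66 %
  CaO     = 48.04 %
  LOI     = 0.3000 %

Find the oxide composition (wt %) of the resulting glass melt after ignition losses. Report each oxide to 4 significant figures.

Glass mass = 337.1 kg (batch 363.9 − LOI 26.75).
Composition: SiO2 40.02%, ZrO2 13.07%, PbO 4.231%, CaO 39.07%, K2O 3.607%

The intermediate values are printed, with 4-significant-digit rounding, between the steps — every computation holds full float precision at every stage — each reported result carries a single rounding — all derived quantities (glass mass, totals, the yield, the five compositions, LOI) are recomputed at full float precision from the weighed amounts per 337.1 kg of glass, as set out in problem or answer.
Mass of each oxide from the mix:
  SiO2: 65.19·0.3230 + 220.4·0.5166 = 134.9 kg
  ZrO2: 65.19·0.6760 = 44.07 kg
  PbO: 14.28·0.9990 = 14.27 kg
  CaO: 46.18·0.5597 + 220.4·0.4804 = 131.7 kg
  K2O: 17.84·0.6816 = 12.16 kg
LOI: 65.19·0.001000 + 46.18·0.4403 + 14.28·0.001000 + 17.84·0.3184 + 220.4·0.003000 = 26.75 kg
Resulting glass, batch − LOI: 363.9 − 26.75 = 337.1 kg (equal to the oxide-mass sum)
each oxide over glass, ×100, is wt %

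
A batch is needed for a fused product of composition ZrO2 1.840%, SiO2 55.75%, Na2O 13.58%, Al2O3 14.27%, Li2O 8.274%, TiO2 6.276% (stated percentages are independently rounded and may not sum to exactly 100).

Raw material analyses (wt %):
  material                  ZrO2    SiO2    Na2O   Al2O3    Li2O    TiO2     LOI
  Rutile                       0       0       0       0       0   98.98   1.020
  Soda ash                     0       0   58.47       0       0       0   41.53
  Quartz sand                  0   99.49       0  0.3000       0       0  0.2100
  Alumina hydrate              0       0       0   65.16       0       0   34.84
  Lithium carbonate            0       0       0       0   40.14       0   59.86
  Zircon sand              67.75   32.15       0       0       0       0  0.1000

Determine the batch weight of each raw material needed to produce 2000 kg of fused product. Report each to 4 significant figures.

Working values are shown (rounded to 4 significant figures) when written out. Every computation runs at full float precision from start to finish; each reported value takes exactly one rounding — all derived quantities, which include LOI, yield, glass mass, six oxide percentages, the totals, are re-derived at full precision, precisely as stated by problem or answer, using the weight values for 2000 kg of glass.
The oxide mass targets at 2000 kg fused product:
  ZrO2: 1.840% × 2000 = 36.80 kg
  SiO2: 55.75% × 2000 = 1115 kg
  Na2O: 13.58% × 2000 = 271.6 kg
  Al2O3: 14.27% × 2000 = 285.4 kg
  Li2O: 8.274% × 2000 = 165.5 kg
  TiO2: 6.276% × 2000 = 125.5 kg
Balance tally, oxide-wise, applying the batch weights above, under the basis named above (delivered sums recover each target given rounding of the digits):
  ZrO2: 54.32·0.6775 = 36.80 kg (target 36.80 kg)
  SiO2: 1103·0.9949 + 54.32·0.3215 = 1115 kg (target 1115 kg)
  Na2O: 464.5·0.5847 = 271.6 kg (target 271.6 kg)
  Al2O3: 1103·0.003000 + 432.9·0.6516 = 285.4 kg (target 285.4 kg)
  Li2O: 412.3·0.4014 = 165.5 kg (target 165.5 kg)
  TiO2: 126.8·0.9898 = 125.5 kg (target 125.5 kg)
Glass mass check: batch total minus LOI = 2000 kg (the targets, summed, come to 2000 kg; against the stated basis, 2000 kg — gaps are rounding artifacts).
Whole-batch sum: Σ batch = 2594 kg; Σ batch·LOI gives LOI loss = 594.2 kg; as yield: glass ÷ batch → 77.09%.

Batch per 2000 kg fused product:
  Rutile: 126.8 kg
  Soda ash: 464.5 kg
  Quartz sand: 1103 kg
  Alumina hydrate: 432.9 kg
  Lithium carbonate: 412.3 kg
  Zircon sand: 54.32 kg
Total batch = 2594 kg; LOI loss = 594.2 kg; yield = 77.09%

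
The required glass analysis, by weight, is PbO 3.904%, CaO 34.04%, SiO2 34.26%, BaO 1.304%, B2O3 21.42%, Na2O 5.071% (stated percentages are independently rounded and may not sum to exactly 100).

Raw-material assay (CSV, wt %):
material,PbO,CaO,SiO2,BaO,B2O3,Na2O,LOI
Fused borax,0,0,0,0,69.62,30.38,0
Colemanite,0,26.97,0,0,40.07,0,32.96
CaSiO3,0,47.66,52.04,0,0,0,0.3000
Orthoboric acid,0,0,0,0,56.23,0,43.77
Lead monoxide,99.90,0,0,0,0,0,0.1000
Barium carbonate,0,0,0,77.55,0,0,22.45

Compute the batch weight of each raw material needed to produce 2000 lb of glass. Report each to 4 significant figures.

Rounding to 4 significant figures governs every in-between result as printed; every computation maintains exact precision from start to finish — each reported value is rounded a single time; derived quantities, including the totals, ignition loss, the six compositions, yield, net glass mass, are computed using the weight values per 2000 lb of glass at full precision precisely as stated by the problem or the answer.
The oxide mass targets at 2000 lb glass:
  PbO: 3.904% × 2000 = 78.08 lb
  CaO: 34.04% × 2000 = 680.8 lb
  SiO2: 34.26% × 2000 = 685.2 lb
  BaO: 1.304% × 2000 = 26.08 lb
  B2O3: 21.42% × 2000 = 428.4 lb
  Na2O: 5.071% × 2000 = 101.4 lb
Mass-balance tally per oxide with the batch weights as given, against the basis in use (target by target, the sums agree once rounding is allowed for):
  PbO: 78.16·0.9990 = 78.08 lb (target 78.08 lb)
  CaO: 197.5·0.2697 + 1317·0.4766 = 680.9 lb (target 680.8 lb)
  SiO2: 1317·0.5204 = 685.4 lb (target 685.2 lb)
  BaO: 33.63·0.7755 = 26.08 lb (target 26.08 lb)
  B2O3: 333.8·0.6962 + 197.5·0.4007 + 207.8·0.5623 = 428.4 lb (target 428.4 lb)
  Na2O: 333.8·0.3038 = 101.4 lb (target 101.4 lb)
Mass balance on the glass: total charge less LOI = 2000 lb (per-oxide target masses sum to 2000 lb; the stated basis being 2000 lb — deltas are rounding alone).
Whole-batch sum: Σ batch = 2168 lb; LOI loss = Σ batch·LOI = 167.6 lb; yield = glass ÷ total batch = 92.27%.

Batch per 2000 lb glass:
  Fused borax: 333.8 lb
  Colemanite: 197.5 lb
  CaSiO3: 1317 lb
  Orthoboric acid: 207.8 lb
  Lead monoxide: 78.16 lb
  Barium carbonate: 33.63 lb
Total batch = 2168 lb; LOI loss = 167.6 lb; yield = 92.27%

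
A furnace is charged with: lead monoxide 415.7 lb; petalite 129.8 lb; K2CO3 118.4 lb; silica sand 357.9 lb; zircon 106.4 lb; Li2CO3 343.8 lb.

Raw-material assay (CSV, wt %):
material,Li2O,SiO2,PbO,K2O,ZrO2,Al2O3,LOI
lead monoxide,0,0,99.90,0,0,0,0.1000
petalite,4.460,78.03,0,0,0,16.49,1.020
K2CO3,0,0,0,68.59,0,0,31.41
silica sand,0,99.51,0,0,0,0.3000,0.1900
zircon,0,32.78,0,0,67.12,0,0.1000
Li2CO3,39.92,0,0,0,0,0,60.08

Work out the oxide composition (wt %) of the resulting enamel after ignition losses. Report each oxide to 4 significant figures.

The whole derivation holds full precision all the way through. Intermediates are printed, with 4-significant-digit rounding, across the worked steps. Exactly one rounding is applied to every reported figure — the derived quantities are rebuilt from the batch weights per 1226 lb of glass in full precision (six oxide percentages, the yield, the totals, glass mass, ignition loss), as written in the problem or the answer.
Oxide-by-oxide delivered mass:
  Li2O: 129.8·0.04460 + 343.8·0.3992 = 143.0 lb
  SiO2: 129.8·0.7803 + 357.9·0.9951 + 106.4·0.3278 = 492.3 lb
  PbO: 415.7·0.9990 = 415.3 lb
  K2O: 118.4·0.6859 = 81.21 lb
  ZrO2: 106.4·0.6712 = 71.42 lb
  Al2O3: 129.8·0.1649 + 357.9·0.003000 = 22.48 lb
LOI: 415.7·0.001000 + 129.8·0.01020 + 118.4·0.3141 + 357.9·0.001900 + 106.4·0.001000 + 343.8·0.6008 = 246.3 lb
Resulting glass, batch − LOI: 1472 − 246.3 = 1226 lb (equal to the oxide-mass sum)
wt %: oxide over glass, times 100

Glass mass = 1226 lb (batch 1472 − LOI 246.3).
Composition: Li2O 11.67%, SiO2 40.16%, PbO 33.88%, K2O 6.625%, ZrO2 5.826%, Al2O3 1.834%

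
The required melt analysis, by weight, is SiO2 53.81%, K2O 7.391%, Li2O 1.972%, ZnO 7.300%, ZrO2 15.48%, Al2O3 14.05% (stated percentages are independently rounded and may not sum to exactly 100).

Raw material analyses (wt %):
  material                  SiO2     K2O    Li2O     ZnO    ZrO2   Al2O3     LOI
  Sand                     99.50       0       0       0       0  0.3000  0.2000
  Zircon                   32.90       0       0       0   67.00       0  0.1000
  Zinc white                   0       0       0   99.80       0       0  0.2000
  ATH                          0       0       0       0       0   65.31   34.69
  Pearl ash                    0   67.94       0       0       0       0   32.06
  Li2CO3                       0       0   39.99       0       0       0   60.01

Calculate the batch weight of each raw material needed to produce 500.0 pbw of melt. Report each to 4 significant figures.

Batch per 500.0 pbw melt:
  Sand: 232.2 pbw
  Zircon: 115.5 pbw
  Zinc white: 36.57 pbw
  ATH: 106.5 pbw
  Pearl ash: 54.39 pbw
  Li2CO3: 24.66 pbw
Total batch = 569.8 pbw; LOI loss = 69.83 pbw; yield = 87.74%

Exact precision is maintained all the way through. The intermediate values appear with 4-significant-digit rounding across the worked steps — exactly one rounding goes into every reported number. The derived quantities (yield, glass mass, totals, ignition loss, the six compositions) are rebuilt starting from the weights on 500.0 pbw of glass at full float precision exactly as shown in the question or the answer.
The oxide mass targets at 500.0 pbw melt:
  SiO2: 53.81% × 500.0 = 269.0 pbw
  K2O: 7.391% × 500.0 = 36.96 pbw
  Li2O: 1.972% × 500.0 = 9.860 pbw
  ZnO: 7.300% × 500.0 = 36.50 pbw
  ZrO2: 15.48% × 500.0 = 77.40 pbw
  Al2O3: 14.05% × 500.0 = 70.25 pbw
Per-oxide balance check using the reported weights, against the basis in use (target by target, the sums agree net of answer rounding effects):
  SiO2: 232.2·0.9950 + 115.5·0.3290 = 269.0 pbw (target 269.0 pbw)
  K2O: 54.39·0.6794 = 36.95 pbw (target 36.96 pbw)
  Li2O: 24.66·0.3999 = 9.862 pbw (target 9.860 pbw)
  ZnO: 36.57·0.9980 = 36.50 pbw (target 36.50 pbw)
  ZrO2: 115.5·0.6700 = 77.39 pbw (target 77.40 pbw)
  Al2O3: 232.2·0.003000 + 106.5·0.6531 = 70.25 pbw (target 70.25 pbw)
Glass-mass bookkeeping: Σ batch − LOI loss = 500.0 pbw (targets for the oxides total 500.0 pbw; with the basis standing at 500.0 pbw — rounding explains the deltas).
Batch total: Σ batch = 569.8 pbw; Σ batch·LOI gives LOI loss = 69.83 pbw; as yield: glass ÷ batch → 87.74%.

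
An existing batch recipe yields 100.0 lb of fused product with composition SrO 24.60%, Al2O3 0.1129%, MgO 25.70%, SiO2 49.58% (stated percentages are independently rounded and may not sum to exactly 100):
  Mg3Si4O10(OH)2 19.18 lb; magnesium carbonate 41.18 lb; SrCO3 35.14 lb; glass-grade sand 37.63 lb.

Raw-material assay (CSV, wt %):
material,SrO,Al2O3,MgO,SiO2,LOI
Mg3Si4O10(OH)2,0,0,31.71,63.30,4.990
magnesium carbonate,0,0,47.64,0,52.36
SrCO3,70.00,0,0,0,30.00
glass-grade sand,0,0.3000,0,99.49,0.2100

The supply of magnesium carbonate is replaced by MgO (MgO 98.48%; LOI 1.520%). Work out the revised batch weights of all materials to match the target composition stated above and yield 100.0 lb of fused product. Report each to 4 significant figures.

Revised batch per 100.0 lb fused product:
  Mg3Si4O10(OH)2: 19.18 lb
  MgO: 19.92 lb
  SrCO3: 35.14 lb
  glass-grade sand: 37.63 lb
Total batch = 111.9 lb; LOI loss = 11.88 lb

Each numeric step keeps exact precision end to end. In-progress results appear, with 4-significant-digit rounding, at each printed step — each reported number is rounded a single time. The derived quantities, which include LOI, totals, the yield, net glass mass, four oxide percentages, are rebuilt at full precision, exactly as printed in the problem or answer text, from the batch weights at 100.0 lb of glass.
Oxide-by-oxide targets in 100.0 lb fused product:
  SrO: 24.60% × 100.0 = 24.60 lb
  Al2O3: 0.1129% × 100.0 = 0.1129 lb
  MgO: 25.70% × 100.0 = 25.70 lb
  SiO2: 49.58% × 100.0 = 49.58 lb
Oxide-by-oxide audit on the weights just shown, versus the basis set out (target by target, the sums agree given rounding of the digits):
  SrO: 35.14·0.7000 = 24.60 lb (target 24.60 lb)
  Al2O3: 37.63·0.003000 = 0.1129 lb (target 0.1129 lb)
  MgO: 19.18·0.3171 + 19.92·0.9848 = 25.70 lb (target 25.70 lb)
  SiO2: 19.18·0.6330 + 37.63·0.9949 = 49.58 lb (target 49.58 lb)
The glass-mass cross-check: total charge less LOI = 99.99 lb (the targets, summed, come to 99.99 lb; basis as stated: 100.0 lb — any gap is answer rounding).
Batch total: Σ batch = 111.9 lb; the LOI term Σ batch·LOI equals 11.88 lb; the yield ratio, glass ÷ batch: 89.38%.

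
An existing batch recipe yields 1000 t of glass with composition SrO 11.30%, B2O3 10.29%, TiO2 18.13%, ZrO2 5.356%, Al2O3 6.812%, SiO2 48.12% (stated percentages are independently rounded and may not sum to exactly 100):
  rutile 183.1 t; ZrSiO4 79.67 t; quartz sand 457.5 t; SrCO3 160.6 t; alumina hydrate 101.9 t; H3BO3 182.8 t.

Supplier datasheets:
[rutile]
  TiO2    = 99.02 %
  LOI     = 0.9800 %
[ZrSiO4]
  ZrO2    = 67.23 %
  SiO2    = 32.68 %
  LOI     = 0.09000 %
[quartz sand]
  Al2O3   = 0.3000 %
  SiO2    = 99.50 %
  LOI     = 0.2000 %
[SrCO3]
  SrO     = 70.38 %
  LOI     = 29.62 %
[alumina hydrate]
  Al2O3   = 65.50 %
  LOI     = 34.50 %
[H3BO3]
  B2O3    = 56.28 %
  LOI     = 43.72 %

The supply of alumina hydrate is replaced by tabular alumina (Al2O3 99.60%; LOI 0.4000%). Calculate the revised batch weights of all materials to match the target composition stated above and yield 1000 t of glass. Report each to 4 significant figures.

The whole derivation carries exact precision at each step. The intermediate values are printed (rounded to four significant digits) in the printout — each reported figure takes just one rounding; all derived quantities are carried in full float precision (yield, six oxide percentages, LOI, glass mass, totals) using the weight values at 1000 t of glass, as given in question or answer.
Per-oxide target masses for 1000 t glass:
  SrO: 11.30% × 1000 = 113.0 t
  B2O3: 10.29% × 1000 = 102.9 t
  TiO2: 18.13% × 1000 = 181.3 t
  ZrO2: 5.356% × 1000 = 53.56 t
  Al2O3: 6.812% × 1000 = 68.12 t
  SiO2: 48.12% × 1000 = 481.2 t
Checking each oxide sum working from each reported weight, versus the basis set out (oxide sums agree with the targets inside rounding margins):
  SrO: 160.6·0.7038 = 113.0 t (target 113.0 t)
  B2O3: 182.8·0.5628 = 102.9 t (target 102.9 t)
  TiO2: 183.1·0.9902 = 181.3 t (target 181.3 t)
  ZrO2: 79.67·0.6723 = 53.56 t (target 53.56 t)
  Al2O3: 457.5·0.003000 + 67.02·0.9960 = 68.12 t (target 68.12 t)
  SiO2: 79.67·0.3268 + 457.5·0.9950 = 481.2 t (target 481.2 t)
Glass-mass closure: Σ batch − LOI loss = 1000 t (the Σ of target masses is 1000 t; the stated basis being 1000 t — differing by rounding only).
Summing the batch: Σ batch = 1131 t; loss to ignition Σ batch·LOI = 130.5 t; the yield ratio, glass ÷ batch: 88.45%.

Revised batch per 1000 t glass:
  rutile: 183.1 t
  ZrSiO4: 79.67 t
  quartz sand: 457.5 t
  SrCO3: 160.6 t
  tabular alumina: 67.02 t
  H3BO3: 182.8 t
Total batch = 1131 t; LOI loss = 130.5 t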